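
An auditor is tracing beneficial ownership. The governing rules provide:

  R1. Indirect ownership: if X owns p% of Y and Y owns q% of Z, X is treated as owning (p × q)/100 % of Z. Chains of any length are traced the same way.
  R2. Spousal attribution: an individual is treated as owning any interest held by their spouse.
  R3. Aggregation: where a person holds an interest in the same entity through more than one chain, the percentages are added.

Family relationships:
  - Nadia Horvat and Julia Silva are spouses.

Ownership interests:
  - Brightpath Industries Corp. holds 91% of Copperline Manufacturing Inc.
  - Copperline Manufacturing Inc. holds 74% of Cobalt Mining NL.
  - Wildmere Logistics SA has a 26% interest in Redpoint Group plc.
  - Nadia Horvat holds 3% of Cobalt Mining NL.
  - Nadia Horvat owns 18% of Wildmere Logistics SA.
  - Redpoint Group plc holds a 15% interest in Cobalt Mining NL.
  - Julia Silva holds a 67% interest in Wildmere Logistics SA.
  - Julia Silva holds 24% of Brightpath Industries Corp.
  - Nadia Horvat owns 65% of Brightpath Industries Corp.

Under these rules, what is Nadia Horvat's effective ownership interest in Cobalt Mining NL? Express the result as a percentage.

By spousal attribution (R2), Nadia Horvat is treated as also owning Julia Silva's interest in Brightpath Industries Corp, giving 65% + 24% = 89%.
By spousal attribution (R2), Nadia Horvat is treated as also owning Julia Silva's interest in Wildmere Logistics SA, giving 18% + 67% = 85%.
Chain via Brightpath Industries Corp. → Copperline Manufacturing Inc. (R1): 89% × 91% × 74% = 59.9326% of Cobalt Mining NL.
Chain via Wildmere Logistics SA → Redpoint Group plc (R1): 85% × 26% × 15% = 3.315% of Cobalt Mining NL.
Direct interest in Cobalt Mining NL: 3%.
Aggregating (R3): 59.9326% + 3.315% + 3% = 66.2476%.

66.2476%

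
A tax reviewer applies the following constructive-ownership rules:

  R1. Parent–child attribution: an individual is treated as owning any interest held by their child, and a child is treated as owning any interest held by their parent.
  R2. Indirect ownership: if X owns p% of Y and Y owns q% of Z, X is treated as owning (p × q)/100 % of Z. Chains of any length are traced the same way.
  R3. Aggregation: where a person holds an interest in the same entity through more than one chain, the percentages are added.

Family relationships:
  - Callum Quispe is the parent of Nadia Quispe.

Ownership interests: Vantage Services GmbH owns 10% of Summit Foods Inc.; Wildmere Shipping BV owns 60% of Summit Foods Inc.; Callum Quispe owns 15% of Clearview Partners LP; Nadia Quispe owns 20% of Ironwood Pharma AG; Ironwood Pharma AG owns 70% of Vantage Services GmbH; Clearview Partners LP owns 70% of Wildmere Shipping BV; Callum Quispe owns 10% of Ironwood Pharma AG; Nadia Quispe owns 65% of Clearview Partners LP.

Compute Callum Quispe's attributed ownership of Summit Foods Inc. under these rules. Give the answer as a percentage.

35.7%

By parent–child attribution (R1), Callum Quispe is treated as also owning Nadia Quispe's interest in Ironwood Pharma AG, giving 10% + 20% = 30%.
By parent–child attribution (R1), Callum Quispe is treated as also owning Nadia Quispe's interest in Clearview Partners LP, giving 15% + 65% = 80%.
Chain via Ironwood Pharma AG → Vantage Services GmbH (R2): 30% × 70% × 10% = 2.1% of Summit Foods Inc.
Chain via Clearview Partners LP → Wildmere Shipping BV (R2): 80% × 70% × 60% = 33.6% of Summit Foods Inc.
Aggregating (R3): 2.1% + 33.6% = 35.7%.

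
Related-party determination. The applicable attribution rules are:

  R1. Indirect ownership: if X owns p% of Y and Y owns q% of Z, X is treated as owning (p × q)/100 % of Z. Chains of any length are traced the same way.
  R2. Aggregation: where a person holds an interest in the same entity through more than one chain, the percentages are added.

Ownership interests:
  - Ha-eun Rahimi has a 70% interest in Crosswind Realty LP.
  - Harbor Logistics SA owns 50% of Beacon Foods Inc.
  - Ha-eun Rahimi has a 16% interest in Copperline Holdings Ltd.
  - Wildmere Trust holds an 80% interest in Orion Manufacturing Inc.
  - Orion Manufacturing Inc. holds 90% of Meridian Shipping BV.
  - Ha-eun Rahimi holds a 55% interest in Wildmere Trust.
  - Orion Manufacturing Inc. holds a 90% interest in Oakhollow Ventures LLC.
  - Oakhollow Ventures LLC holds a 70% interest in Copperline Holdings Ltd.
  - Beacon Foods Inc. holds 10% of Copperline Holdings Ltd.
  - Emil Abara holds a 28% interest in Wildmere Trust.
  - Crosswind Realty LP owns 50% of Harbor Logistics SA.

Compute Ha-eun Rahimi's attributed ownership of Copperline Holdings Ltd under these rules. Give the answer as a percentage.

45.47%

Chain via Wildmere Trust → Orion Manufacturing Inc. → Oakhollow Ventures LLC (R1): 55% × 80% × 90% × 70% = 27.72% of Copperline Holdings Ltd.
Chain via Crosswind Realty LP → Harbor Logistics SA → Beacon Foods Inc. (R1): 70% × 50% × 50% × 10% = 1.75% of Copperline Holdings Ltd.
Direct interest in Copperline Holdings Ltd: 16%.
Aggregating (R2): 27.72% + 1.75% + 16% = 45.47%.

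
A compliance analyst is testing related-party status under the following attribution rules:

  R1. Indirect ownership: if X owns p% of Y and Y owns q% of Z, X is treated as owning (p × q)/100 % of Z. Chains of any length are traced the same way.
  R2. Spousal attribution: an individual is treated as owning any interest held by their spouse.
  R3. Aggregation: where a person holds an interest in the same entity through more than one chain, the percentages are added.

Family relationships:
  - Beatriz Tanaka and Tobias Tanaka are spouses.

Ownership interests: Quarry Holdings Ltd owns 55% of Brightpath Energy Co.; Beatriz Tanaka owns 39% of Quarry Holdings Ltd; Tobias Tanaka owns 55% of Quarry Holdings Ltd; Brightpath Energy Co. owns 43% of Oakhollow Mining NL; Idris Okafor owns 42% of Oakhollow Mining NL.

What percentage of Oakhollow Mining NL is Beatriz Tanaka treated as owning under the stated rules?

22.231%

By spousal attribution (R2), Beatriz Tanaka is treated as also owning Tobias Tanaka's interest in Quarry Holdings Ltd, giving 39% + 55% = 94%.
Chain via Quarry Holdings Ltd → Brightpath Energy Co. (R1): 94% × 55% × 43% = 22.231% of Oakhollow Mining NL.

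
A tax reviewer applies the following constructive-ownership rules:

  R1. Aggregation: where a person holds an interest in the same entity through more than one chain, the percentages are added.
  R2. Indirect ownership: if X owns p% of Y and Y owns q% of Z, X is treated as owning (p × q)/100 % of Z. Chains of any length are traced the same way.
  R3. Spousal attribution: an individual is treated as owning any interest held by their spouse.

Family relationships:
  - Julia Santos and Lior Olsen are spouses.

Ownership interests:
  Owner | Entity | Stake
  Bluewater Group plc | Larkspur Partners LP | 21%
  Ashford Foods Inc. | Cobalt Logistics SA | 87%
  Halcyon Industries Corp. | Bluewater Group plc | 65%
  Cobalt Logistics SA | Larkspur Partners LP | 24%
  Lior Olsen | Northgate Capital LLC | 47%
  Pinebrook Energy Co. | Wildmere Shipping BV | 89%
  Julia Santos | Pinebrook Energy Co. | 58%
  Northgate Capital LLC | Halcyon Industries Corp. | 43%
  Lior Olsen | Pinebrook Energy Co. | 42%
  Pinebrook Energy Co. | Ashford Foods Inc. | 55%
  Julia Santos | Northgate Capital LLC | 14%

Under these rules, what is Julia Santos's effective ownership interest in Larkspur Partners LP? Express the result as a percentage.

By spousal attribution (R3), Julia Santos is treated as also owning Lior Olsen's interest in Northgate Capital LLC, giving 14% + 47% = 61%.
By spousal attribution (R3), Julia Santos is treated as also owning Lior Olsen's interest in Pinebrook Energy Co, giving 58% + 42% = 100%.
Chain via Northgate Capital LLC → Halcyon Industries Corp. → Bluewater Group plc (R2): 61% × 43% × 65% × 21% = 3.580395% of Larkspur Partners LP.
Chain via Pinebrook Energy Co. → Ashford Foods Inc. → Cobalt Logistics SA (R2): 100% × 55% × 87% × 24% = 11.484% of Larkspur Partners LP.
Aggregating (R1): 3.580395% + 11.484% = 15.064395%.

15.064395%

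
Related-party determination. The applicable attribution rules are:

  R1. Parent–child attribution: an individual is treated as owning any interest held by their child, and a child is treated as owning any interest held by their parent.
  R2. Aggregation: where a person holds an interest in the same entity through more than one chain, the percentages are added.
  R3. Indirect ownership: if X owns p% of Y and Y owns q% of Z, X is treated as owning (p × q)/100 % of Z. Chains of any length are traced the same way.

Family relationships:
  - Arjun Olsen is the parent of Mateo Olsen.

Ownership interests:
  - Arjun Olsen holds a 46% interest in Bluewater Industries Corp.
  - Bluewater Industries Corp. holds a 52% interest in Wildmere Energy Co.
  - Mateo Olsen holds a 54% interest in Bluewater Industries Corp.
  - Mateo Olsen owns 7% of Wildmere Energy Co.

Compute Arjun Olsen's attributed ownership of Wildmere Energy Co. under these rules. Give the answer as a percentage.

By parent–child attribution (R1), Arjun Olsen is treated as also owning Mateo Olsen's interest in Bluewater Industries Corp, giving 46% + 54% = 100%.
By parent–child attribution (R1), Arjun Olsen is treated as owning Mateo Olsen's 7% interest in Wildmere Energy Co.
Chain via Bluewater Industries Corp. (R3): 100% × 52% = 52% of Wildmere Energy Co.
Direct interest in Wildmere Energy Co: 7%.
Aggregating (R2): 52% + 7% = 59%.

59%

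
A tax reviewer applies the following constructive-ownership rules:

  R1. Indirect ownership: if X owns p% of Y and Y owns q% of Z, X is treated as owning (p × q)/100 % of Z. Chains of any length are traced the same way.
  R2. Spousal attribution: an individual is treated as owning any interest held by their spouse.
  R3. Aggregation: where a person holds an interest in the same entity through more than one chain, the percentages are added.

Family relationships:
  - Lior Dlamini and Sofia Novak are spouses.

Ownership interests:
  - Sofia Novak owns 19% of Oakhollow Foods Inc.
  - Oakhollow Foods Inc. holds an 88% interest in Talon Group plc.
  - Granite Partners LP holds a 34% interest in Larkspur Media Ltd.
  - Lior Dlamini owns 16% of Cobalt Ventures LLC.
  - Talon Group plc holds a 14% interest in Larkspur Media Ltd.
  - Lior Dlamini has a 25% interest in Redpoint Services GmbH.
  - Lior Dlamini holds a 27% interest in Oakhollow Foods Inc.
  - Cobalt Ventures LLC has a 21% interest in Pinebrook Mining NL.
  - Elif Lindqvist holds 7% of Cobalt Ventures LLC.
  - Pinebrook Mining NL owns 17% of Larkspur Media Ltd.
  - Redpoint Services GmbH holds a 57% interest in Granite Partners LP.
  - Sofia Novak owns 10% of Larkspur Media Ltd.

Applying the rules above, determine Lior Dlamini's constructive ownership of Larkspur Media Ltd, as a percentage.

By spousal attribution (R2), Lior Dlamini is treated as also owning Sofia Novak's interest in Oakhollow Foods Inc, giving 27% + 19% = 46%.
By spousal attribution (R2), Lior Dlamini is treated as owning Sofia Novak's 10% interest in Larkspur Media Ltd.
Chain via Redpoint Services GmbH → Granite Partners LP (R1): 25% × 57% × 34% = 4.845% of Larkspur Media Ltd.
Chain via Oakhollow Foods Inc. → Talon Group plc (R1): 46% × 88% × 14% = 5.6672% of Larkspur Media Ltd.
Chain via Cobalt Ventures LLC → Pinebrook Mining NL (R1): 16% × 21% × 17% = 0.5712% of Larkspur Media Ltd.
Direct interest in Larkspur Media Ltd: 10%.
Aggregating (R3): 4.845% + 5.6672% + 0.5712% + 10% = 21.0834%.

21.0834%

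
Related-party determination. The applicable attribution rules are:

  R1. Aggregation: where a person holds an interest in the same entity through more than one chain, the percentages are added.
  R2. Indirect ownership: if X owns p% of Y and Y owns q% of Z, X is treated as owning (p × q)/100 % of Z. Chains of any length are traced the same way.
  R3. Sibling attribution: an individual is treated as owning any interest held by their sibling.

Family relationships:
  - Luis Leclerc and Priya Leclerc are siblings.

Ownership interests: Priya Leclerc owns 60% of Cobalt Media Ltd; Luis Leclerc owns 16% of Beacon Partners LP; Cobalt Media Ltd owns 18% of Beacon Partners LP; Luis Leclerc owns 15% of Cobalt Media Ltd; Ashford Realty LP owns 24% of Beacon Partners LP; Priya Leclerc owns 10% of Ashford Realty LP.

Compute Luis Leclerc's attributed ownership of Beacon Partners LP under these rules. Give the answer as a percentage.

By sibling attribution (R3), Luis Leclerc is treated as also owning Priya Leclerc's interest in Cobalt Media Ltd, giving 15% + 60% = 75%.
By sibling attribution (R3), Luis Leclerc is treated as owning Priya Leclerc's 10% interest in Ashford Realty LP.
Chain via Cobalt Media Ltd (R2): 75% × 18% = 13.5% of Beacon Partners LP.
Direct interest in Beacon Partners LP: 16%.
Chain via Ashford Realty LP (R2): 10% × 24% = 2.4% of Beacon Partners LP.
Aggregating (R1): 13.5% + 16% + 2.4% = 31.9%.

31.9%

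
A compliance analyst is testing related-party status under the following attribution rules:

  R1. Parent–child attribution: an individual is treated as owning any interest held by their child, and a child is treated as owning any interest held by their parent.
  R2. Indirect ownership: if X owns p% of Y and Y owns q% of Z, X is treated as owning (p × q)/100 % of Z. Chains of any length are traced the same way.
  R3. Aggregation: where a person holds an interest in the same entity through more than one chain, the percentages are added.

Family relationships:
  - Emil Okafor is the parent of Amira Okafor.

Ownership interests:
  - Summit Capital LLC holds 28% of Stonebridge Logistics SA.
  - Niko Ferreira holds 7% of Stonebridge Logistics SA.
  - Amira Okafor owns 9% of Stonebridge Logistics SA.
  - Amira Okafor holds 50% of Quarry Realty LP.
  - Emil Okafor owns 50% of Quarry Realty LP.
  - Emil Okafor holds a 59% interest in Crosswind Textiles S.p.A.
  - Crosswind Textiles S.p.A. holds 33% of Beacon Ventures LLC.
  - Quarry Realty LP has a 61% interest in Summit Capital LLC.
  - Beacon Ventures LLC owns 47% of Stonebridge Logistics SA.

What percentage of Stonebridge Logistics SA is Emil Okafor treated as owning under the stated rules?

35.2309%

By parent–child attribution (R1), Emil Okafor is treated as also owning Amira Okafor's interest in Quarry Realty LP, giving 50% + 50% = 100%.
By parent–child attribution (R1), Emil Okafor is treated as owning Amira Okafor's 9% interest in Stonebridge Logistics SA.
Chain via Quarry Realty LP → Summit Capital LLC (R2): 100% × 61% × 28% = 17.08% of Stonebridge Logistics SA.
Chain via Crosswind Textiles S.p.A. → Beacon Ventures LLC (R2): 59% × 33% × 47% = 9.1509% of Stonebridge Logistics SA.
Direct interest in Stonebridge Logistics SA: 9%.
Aggregating (R3): 17.08% + 9.1509% + 9% = 35.2309%.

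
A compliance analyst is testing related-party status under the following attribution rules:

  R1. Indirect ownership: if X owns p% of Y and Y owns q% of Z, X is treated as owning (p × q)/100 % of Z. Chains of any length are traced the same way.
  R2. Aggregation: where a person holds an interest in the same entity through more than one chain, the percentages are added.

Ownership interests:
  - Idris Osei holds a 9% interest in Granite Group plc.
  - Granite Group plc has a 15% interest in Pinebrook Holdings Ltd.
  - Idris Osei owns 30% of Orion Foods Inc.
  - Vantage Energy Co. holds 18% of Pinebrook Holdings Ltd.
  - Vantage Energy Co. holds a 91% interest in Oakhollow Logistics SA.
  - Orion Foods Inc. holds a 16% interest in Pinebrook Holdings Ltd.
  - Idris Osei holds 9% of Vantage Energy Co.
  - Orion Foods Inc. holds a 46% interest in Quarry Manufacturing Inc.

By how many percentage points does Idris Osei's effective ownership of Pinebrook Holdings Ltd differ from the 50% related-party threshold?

Chain via Vantage Energy Co. (R1): 9% × 18% = 1.62% of Pinebrook Holdings Ltd.
Chain via Orion Foods Inc. (R1): 30% × 16% = 4.8% of Pinebrook Holdings Ltd.
Chain via Granite Group plc (R1): 9% × 15% = 1.35% of Pinebrook Holdings Ltd.
Aggregating (R2): 1.62% + 4.8% + 1.35% = 7.77%.
7.77% falls short of the 50% threshold by 42.23 percentage points.

42.23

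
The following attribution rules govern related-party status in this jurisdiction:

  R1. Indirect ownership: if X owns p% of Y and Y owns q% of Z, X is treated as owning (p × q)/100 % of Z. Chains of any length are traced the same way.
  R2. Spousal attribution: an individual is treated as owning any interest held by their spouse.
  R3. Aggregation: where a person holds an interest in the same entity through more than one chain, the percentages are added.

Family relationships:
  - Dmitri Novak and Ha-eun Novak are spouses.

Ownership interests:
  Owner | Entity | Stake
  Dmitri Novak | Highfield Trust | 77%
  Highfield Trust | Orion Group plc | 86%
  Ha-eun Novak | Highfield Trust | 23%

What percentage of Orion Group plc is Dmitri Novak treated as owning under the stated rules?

86%

By spousal attribution (R2), Dmitri Novak is treated as also owning Ha-eun Novak's interest in Highfield Trust, giving 77% + 23% = 100%.
Chain via Highfield Trust (R1): 100% × 86% = 86% of Orion Group plc.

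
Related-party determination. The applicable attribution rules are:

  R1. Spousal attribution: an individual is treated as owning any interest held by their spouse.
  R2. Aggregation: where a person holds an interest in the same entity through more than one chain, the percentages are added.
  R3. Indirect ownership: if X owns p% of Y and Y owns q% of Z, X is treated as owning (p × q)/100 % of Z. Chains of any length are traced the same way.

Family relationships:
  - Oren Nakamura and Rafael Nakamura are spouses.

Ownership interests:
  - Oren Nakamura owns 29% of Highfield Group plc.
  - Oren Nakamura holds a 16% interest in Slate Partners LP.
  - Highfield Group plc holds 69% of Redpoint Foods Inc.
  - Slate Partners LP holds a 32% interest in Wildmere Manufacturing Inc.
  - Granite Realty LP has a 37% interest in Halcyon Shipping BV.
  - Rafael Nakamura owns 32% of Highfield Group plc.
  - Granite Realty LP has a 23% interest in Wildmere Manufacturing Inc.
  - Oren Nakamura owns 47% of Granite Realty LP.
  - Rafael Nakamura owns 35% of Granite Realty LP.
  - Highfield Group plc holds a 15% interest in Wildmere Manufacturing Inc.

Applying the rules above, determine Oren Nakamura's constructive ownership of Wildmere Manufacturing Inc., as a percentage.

33.13%

By spousal attribution (R1), Oren Nakamura is treated as also owning Rafael Nakamura's interest in Granite Realty LP, giving 47% + 35% = 82%.
By spousal attribution (R1), Oren Nakamura is treated as also owning Rafael Nakamura's interest in Highfield Group plc, giving 29% + 32% = 61%.
Chain via Slate Partners LP (R3): 16% × 32% = 5.12% of Wildmere Manufacturing Inc.
Chain via Granite Realty LP (R3): 82% × 23% = 18.86% of Wildmere Manufacturing Inc.
Chain via Highfield Group plc (R3): 61% × 15% = 9.15% of Wildmere Manufacturing Inc.
Aggregating (R2): 5.12% + 18.86% + 9.15% = 33.13%.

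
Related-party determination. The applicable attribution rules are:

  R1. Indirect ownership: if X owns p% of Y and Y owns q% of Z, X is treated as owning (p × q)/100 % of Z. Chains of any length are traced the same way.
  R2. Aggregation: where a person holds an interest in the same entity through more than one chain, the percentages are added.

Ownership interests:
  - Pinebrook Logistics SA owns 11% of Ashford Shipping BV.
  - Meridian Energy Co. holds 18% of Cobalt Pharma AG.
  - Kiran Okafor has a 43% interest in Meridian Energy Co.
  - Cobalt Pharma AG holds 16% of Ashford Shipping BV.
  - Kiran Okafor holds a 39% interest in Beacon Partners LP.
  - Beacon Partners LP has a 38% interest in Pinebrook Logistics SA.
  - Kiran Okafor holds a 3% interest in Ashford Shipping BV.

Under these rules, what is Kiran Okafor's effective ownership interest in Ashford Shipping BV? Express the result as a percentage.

Chain via Beacon Partners LP → Pinebrook Logistics SA (R1): 39% × 38% × 11% = 1.6302% of Ashford Shipping BV.
Chain via Meridian Energy Co. → Cobalt Pharma AG (R1): 43% × 18% × 16% = 1.2384% of Ashford Shipping BV.
Direct interest in Ashford Shipping BV: 3%.
Aggregating (R2): 1.6302% + 1.2384% + 3% = 5.8686%.

5.8686%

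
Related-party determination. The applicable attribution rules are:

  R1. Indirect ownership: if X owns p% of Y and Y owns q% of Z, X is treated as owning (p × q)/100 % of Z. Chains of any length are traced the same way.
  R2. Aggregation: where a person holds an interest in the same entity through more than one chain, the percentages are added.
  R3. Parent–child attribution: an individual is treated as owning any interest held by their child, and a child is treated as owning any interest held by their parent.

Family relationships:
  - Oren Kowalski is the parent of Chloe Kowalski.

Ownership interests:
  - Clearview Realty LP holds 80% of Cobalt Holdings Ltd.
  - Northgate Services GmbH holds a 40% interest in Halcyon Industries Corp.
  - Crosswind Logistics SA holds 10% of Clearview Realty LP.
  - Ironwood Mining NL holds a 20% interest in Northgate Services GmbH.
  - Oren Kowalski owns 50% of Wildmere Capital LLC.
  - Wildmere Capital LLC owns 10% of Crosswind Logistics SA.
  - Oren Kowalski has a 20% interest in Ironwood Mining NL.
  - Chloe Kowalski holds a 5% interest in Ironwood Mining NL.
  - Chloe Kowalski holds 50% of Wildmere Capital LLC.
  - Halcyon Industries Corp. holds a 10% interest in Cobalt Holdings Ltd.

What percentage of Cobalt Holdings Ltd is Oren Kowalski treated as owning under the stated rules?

1%

By parent–child attribution (R3), Oren Kowalski is treated as also owning Chloe Kowalski's interest in Ironwood Mining NL, giving 20% + 5% = 25%.
By parent–child attribution (R3), Oren Kowalski is treated as also owning Chloe Kowalski's interest in Wildmere Capital LLC, giving 50% + 50% = 100%.
Chain via Ironwood Mining NL → Northgate Services GmbH → Halcyon Industries Corp. (R1): 25% × 20% × 40% × 10% = 0.2% of Cobalt Holdings Ltd.
Chain via Wildmere Capital LLC → Crosswind Logistics SA → Clearview Realty LP (R1): 100% × 10% × 10% × 80% = 0.8% of Cobalt Holdings Ltd.
Aggregating (R2): 0.2% + 0.8% = 1%.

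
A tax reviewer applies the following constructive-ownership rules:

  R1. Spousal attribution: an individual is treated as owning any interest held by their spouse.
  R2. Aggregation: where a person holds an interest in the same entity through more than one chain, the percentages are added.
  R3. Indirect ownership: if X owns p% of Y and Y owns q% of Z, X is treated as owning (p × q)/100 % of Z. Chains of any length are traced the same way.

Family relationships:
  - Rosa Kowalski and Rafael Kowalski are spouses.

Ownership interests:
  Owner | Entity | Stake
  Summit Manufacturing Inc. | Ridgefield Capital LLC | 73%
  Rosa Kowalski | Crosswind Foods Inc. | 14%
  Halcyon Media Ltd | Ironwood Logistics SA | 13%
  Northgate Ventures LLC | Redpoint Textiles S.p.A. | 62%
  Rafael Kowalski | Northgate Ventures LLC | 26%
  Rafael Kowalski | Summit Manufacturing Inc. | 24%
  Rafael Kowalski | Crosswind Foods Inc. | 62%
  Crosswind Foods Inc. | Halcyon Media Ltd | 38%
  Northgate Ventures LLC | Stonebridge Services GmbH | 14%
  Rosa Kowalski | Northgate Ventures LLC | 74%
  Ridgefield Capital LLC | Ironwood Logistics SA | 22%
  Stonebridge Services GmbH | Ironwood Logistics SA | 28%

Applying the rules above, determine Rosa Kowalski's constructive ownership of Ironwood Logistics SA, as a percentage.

11.5288%

By spousal attribution (R1), Rosa Kowalski is treated as also owning Rafael Kowalski's interest in Crosswind Foods Inc, giving 14% + 62% = 76%.
By spousal attribution (R1), Rosa Kowalski is treated as also owning Rafael Kowalski's interest in Northgate Ventures LLC, giving 74% + 26% = 100%.
By spousal attribution (R1), Rosa Kowalski is treated as owning Rafael Kowalski's 24% interest in Summit Manufacturing Inc.
Chain via Crosswind Foods Inc. → Halcyon Media Ltd (R3): 76% × 38% × 13% = 3.7544% of Ironwood Logistics SA.
Chain via Northgate Ventures LLC → Stonebridge Services GmbH (R3): 100% × 14% × 28% = 3.92% of Ironwood Logistics SA.
Chain via Summit Manufacturing Inc. → Ridgefield Capital LLC (R3): 24% × 73% × 22% = 3.8544% of Ironwood Logistics SA.
Aggregating (R2): 3.7544% + 3.92% + 3.8544% = 11.5288%.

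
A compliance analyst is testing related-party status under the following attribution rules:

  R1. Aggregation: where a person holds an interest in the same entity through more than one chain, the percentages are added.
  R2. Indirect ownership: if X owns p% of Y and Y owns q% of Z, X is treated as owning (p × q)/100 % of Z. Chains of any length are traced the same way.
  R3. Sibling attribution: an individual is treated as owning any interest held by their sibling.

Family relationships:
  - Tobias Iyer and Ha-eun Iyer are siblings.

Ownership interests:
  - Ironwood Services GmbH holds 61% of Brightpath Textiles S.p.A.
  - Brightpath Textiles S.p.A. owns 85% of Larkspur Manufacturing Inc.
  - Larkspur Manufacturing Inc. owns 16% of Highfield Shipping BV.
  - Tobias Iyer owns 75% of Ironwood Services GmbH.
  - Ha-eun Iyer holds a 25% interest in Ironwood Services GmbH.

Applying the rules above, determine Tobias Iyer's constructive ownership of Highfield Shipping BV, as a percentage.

By sibling attribution (R3), Tobias Iyer is treated as also owning Ha-eun Iyer's interest in Ironwood Services GmbH, giving 75% + 25% = 100%.
Chain via Ironwood Services GmbH → Brightpath Textiles S.p.A. → Larkspur Manufacturing Inc. (R2): 100% × 61% × 85% × 16% = 8.296% of Highfield Shipping BV.

8.296%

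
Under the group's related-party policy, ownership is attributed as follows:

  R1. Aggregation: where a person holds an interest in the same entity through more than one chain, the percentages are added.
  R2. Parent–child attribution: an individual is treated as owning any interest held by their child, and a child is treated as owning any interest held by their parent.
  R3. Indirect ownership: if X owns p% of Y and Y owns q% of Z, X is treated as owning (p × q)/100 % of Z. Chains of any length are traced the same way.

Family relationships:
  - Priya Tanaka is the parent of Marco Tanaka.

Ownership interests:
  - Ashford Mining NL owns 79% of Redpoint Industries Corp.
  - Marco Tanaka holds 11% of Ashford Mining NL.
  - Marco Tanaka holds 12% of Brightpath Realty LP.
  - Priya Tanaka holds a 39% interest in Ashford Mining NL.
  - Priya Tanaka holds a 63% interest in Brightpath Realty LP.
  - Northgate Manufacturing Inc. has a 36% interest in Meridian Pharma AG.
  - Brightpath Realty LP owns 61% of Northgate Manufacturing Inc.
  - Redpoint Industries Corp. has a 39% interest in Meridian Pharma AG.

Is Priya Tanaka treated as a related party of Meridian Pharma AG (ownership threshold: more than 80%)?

No

By parent–child attribution (R2), Priya Tanaka is treated as also owning Marco Tanaka's interest in Brightpath Realty LP, giving 63% + 12% = 75%.
By parent–child attribution (R2), Priya Tanaka is treated as also owning Marco Tanaka's interest in Ashford Mining NL, giving 39% + 11% = 50%.
Chain via Brightpath Realty LP → Northgate Manufacturing Inc. (R3): 75% × 61% × 36% = 16.47% of Meridian Pharma AG.
Chain via Ashford Mining NL → Redpoint Industries Corp. (R3): 50% × 79% × 39% = 15.405% of Meridian Pharma AG.
Aggregating (R1): 16.47% + 15.405% = 31.875%.
31.875% does not exceed the 80% threshold, so Priya is not a related party to Meridian Pharma AG.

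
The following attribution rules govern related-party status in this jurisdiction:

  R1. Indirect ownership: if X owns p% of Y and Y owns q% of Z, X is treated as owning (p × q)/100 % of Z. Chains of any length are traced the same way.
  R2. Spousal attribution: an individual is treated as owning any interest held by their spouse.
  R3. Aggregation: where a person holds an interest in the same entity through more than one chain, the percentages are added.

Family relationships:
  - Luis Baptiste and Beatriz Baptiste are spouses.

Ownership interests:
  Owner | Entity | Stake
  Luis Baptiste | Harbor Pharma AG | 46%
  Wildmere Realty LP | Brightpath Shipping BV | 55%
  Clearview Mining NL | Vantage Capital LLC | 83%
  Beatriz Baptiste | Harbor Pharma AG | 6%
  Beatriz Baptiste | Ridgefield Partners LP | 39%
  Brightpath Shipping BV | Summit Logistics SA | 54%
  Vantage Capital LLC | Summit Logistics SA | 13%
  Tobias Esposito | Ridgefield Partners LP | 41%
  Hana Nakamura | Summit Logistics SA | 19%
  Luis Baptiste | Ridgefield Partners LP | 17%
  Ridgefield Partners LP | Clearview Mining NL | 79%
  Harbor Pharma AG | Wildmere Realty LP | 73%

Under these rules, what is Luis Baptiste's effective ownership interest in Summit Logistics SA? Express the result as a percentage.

By spousal attribution (R2), Luis Baptiste is treated as also owning Beatriz Baptiste's interest in Ridgefield Partners LP, giving 17% + 39% = 56%.
By spousal attribution (R2), Luis Baptiste is treated as also owning Beatriz Baptiste's interest in Harbor Pharma AG, giving 46% + 6% = 52%.
Chain via Ridgefield Partners LP → Clearview Mining NL → Vantage Capital LLC (R1): 56% × 79% × 83% × 13% = 4.773496% of Summit Logistics SA.
Chain via Harbor Pharma AG → Wildmere Realty LP → Brightpath Shipping BV (R1): 52% × 73% × 55% × 54% = 11.27412% of Summit Logistics SA.
Aggregating (R3): 4.773496% + 11.27412% = 16.047616%.

16.047616%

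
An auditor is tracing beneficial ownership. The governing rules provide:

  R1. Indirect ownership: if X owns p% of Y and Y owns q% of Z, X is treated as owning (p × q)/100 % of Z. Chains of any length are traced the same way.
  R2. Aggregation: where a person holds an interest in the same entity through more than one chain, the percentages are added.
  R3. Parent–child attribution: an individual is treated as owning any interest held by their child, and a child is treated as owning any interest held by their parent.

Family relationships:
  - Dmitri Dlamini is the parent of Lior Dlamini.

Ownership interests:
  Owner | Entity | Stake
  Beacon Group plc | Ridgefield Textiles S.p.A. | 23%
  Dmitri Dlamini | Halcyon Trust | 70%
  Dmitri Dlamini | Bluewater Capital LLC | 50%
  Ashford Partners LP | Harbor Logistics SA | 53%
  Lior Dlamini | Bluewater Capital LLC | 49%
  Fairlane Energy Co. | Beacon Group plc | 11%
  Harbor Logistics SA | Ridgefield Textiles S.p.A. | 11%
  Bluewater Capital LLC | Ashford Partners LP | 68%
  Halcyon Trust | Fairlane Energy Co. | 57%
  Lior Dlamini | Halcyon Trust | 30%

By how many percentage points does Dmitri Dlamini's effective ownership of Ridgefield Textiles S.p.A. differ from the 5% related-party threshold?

0.366856

By parent–child attribution (R3), Dmitri Dlamini is treated as also owning Lior Dlamini's interest in Halcyon Trust, giving 70% + 30% = 100%.
By parent–child attribution (R3), Dmitri Dlamini is treated as also owning Lior Dlamini's interest in Bluewater Capital LLC, giving 50% + 49% = 99%.
Chain via Halcyon Trust → Fairlane Energy Co. → Beacon Group plc (R1): 100% × 57% × 11% × 23% = 1.4421% of Ridgefield Textiles S.p.A.
Chain via Bluewater Capital LLC → Ashford Partners LP → Harbor Logistics SA (R1): 99% × 68% × 53% × 11% = 3.924756% of Ridgefield Textiles S.p.A.
Aggregating (R2): 1.4421% + 3.924756% = 5.366856%.
5.366856% exceeds the 5% threshold by 0.366856 percentage points.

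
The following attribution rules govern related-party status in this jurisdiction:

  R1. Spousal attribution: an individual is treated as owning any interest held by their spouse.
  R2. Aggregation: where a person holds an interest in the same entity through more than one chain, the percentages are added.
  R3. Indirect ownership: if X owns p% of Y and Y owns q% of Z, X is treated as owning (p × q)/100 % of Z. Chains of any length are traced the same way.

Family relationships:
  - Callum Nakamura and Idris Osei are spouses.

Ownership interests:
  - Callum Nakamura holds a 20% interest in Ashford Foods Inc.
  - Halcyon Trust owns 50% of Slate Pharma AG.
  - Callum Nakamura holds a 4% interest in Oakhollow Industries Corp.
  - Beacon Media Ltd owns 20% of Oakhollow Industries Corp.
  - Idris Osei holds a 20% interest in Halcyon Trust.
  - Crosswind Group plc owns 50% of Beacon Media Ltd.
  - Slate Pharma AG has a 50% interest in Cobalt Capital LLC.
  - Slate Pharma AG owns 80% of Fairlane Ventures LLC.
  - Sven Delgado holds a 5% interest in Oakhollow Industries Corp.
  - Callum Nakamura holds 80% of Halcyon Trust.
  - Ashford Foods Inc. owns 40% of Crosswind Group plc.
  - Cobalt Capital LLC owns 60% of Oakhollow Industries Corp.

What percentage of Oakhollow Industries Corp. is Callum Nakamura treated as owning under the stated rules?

By spousal attribution (R1), Callum Nakamura is treated as also owning Idris Osei's interest in Halcyon Trust, giving 80% + 20% = 100%.
Chain via Halcyon Trust → Slate Pharma AG → Cobalt Capital LLC (R3): 100% × 50% × 50% × 60% = 15% of Oakhollow Industries Corp.
Chain via Ashford Foods Inc. → Crosswind Group plc → Beacon Media Ltd (R3): 20% × 40% × 50% × 20% = 0.8% of Oakhollow Industries Corp.
Direct interest in Oakhollow Industries Corp: 4%.
Aggregating (R2): 15% + 0.8% + 4% = 19.8%.

19.8%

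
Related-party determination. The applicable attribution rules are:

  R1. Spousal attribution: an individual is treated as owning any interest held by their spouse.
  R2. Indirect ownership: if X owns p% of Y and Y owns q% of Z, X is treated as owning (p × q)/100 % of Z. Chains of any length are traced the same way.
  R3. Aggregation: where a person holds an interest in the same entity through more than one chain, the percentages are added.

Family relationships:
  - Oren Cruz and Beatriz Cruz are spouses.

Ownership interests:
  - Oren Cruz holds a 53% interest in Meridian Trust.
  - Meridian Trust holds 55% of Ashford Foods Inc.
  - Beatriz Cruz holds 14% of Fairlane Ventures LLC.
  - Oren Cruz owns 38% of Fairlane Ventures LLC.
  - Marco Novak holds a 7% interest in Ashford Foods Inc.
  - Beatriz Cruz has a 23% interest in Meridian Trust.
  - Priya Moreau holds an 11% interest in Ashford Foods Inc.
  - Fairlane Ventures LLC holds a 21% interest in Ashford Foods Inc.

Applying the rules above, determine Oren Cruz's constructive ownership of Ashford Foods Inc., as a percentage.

By spousal attribution (R1), Oren Cruz is treated as also owning Beatriz Cruz's interest in Fairlane Ventures LLC, giving 38% + 14% = 52%.
By spousal attribution (R1), Oren Cruz is treated as also owning Beatriz Cruz's interest in Meridian Trust, giving 53% + 23% = 76%.
Chain via Fairlane Ventures LLC (R2): 52% × 21% = 10.92% of Ashford Foods Inc.
Chain via Meridian Trust (R2): 76% × 55% = 41.8% of Ashford Foods Inc.
Aggregating (R3): 10.92% + 41.8% = 52.72%.

52.72%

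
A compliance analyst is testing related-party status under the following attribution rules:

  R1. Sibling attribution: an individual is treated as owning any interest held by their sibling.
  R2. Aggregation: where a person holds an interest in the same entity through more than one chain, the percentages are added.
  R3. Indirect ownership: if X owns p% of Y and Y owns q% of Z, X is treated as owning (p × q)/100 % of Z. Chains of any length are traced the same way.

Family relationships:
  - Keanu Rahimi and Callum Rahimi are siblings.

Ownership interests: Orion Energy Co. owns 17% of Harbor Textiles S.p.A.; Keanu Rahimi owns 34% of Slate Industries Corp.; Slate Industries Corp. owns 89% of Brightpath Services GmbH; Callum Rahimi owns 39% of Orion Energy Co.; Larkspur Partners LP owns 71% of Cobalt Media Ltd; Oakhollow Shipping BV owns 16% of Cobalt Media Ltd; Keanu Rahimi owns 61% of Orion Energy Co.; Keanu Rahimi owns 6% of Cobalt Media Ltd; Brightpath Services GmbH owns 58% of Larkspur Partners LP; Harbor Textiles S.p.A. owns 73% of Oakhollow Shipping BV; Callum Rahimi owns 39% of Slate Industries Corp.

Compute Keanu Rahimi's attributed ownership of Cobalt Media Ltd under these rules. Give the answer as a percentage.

By sibling attribution (R1), Keanu Rahimi is treated as also owning Callum Rahimi's interest in Slate Industries Corp, giving 34% + 39% = 73%.
By sibling attribution (R1), Keanu Rahimi is treated as also owning Callum Rahimi's interest in Orion Energy Co, giving 61% + 39% = 100%.
Chain via Slate Industries Corp. → Brightpath Services GmbH → Larkspur Partners LP (R3): 73% × 89% × 58% × 71% = 26.754646% of Cobalt Media Ltd.
Chain via Orion Energy Co. → Harbor Textiles S.p.A. → Oakhollow Shipping BV (R3): 100% × 17% × 73% × 16% = 1.9856% of Cobalt Media Ltd.
Direct interest in Cobalt Media Ltd: 6%.
Aggregating (R2): 26.754646% + 1.9856% + 6% = 34.740246%.

34.740246%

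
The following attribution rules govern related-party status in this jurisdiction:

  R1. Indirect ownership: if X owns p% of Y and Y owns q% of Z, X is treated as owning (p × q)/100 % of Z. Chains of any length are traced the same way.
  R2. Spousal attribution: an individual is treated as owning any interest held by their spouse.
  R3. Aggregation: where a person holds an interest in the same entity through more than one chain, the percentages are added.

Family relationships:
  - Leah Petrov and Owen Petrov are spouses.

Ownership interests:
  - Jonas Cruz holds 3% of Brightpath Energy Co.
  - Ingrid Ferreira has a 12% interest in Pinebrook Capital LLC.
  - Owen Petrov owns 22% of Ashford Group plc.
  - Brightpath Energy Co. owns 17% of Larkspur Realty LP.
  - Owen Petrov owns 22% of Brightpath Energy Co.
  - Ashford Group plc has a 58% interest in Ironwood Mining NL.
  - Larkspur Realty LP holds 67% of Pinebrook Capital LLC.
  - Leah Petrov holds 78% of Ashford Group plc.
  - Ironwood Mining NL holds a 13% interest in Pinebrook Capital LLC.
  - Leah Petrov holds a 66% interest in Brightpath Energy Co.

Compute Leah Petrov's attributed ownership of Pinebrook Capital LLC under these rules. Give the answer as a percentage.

17.5632%

By spousal attribution (R2), Leah Petrov is treated as also owning Owen Petrov's interest in Ashford Group plc, giving 78% + 22% = 100%.
By spousal attribution (R2), Leah Petrov is treated as also owning Owen Petrov's interest in Brightpath Energy Co, giving 66% + 22% = 88%.
Chain via Ashford Group plc → Ironwood Mining NL (R1): 100% × 58% × 13% = 7.54% of Pinebrook Capital LLC.
Chain via Brightpath Energy Co. → Larkspur Realty LP (R1): 88% × 17% × 67% = 10.0232% of Pinebrook Capital LLC.
Aggregating (R3): 7.54% + 10.0232% = 17.5632%.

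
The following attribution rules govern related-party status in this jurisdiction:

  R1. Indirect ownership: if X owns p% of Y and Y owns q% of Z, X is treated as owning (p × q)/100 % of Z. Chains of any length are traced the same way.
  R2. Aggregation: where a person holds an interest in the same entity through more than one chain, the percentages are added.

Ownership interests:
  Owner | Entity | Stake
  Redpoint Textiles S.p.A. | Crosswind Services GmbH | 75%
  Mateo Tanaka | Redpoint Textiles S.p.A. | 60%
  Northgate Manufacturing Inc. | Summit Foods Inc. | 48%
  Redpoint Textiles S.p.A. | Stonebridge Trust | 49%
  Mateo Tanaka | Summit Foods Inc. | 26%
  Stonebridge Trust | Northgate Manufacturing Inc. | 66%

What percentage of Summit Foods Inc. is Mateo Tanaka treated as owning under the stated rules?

Chain via Redpoint Textiles S.p.A. → Stonebridge Trust → Northgate Manufacturing Inc. (R1): 60% × 49% × 66% × 48% = 9.31392% of Summit Foods Inc.
Direct interest in Summit Foods Inc: 26%.
Aggregating (R2): 9.31392% + 26% = 35.31392%.

35.31392%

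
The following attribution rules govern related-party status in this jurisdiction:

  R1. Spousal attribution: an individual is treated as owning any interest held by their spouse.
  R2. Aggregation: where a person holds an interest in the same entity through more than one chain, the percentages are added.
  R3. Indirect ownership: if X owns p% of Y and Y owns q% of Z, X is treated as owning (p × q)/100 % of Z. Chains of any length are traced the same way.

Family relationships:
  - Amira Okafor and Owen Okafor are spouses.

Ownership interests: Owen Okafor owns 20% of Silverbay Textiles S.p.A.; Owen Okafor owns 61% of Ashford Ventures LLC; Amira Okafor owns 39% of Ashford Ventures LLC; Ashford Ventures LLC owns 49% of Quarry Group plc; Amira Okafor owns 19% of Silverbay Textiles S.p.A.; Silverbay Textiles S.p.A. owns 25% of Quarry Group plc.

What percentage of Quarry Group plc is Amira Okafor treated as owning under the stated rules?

58.75%

By spousal attribution (R1), Amira Okafor is treated as also owning Owen Okafor's interest in Silverbay Textiles S.p.A, giving 19% + 20% = 39%.
By spousal attribution (R1), Amira Okafor is treated as also owning Owen Okafor's interest in Ashford Ventures LLC, giving 39% + 61% = 100%.
Chain via Silverbay Textiles S.p.A. (R3): 39% × 25% = 9.75% of Quarry Group plc.
Chain via Ashford Ventures LLC (R3): 100% × 49% = 49% of Quarry Group plc.
Aggregating (R2): 9.75% + 49% = 58.75%.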